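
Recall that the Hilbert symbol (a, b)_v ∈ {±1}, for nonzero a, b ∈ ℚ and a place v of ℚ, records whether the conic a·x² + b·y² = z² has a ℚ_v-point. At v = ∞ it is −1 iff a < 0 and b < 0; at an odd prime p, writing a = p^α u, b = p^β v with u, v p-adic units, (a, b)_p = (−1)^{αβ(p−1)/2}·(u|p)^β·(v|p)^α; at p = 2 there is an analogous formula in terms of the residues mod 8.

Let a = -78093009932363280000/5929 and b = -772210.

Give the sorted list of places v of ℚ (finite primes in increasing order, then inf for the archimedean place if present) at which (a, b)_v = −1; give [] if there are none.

[5, 43, 53, inf]

Mod squares: a ≡ -4042, b ≡ -772210. Check v ∈ {∞, 2, 3, 5, 7, 11, 31, 43, 47, 53}.
v=∞: -4042 < 0 and -772210 < 0  ⇒  (a,b)_∞ = -1.
v=11: a=11^-2·(≡6), b=11^0·(≡1) mod 11; (6|11)=-1, (1|11)=+1; (−1)^{-2·0·5}·(-1)^0·(+1)^-2 = +1.
v=31: a=31^2·(≡18), b=31^1·(≡14) mod 31; (18|31)=+1, (14|31)=+1; (−1)^{2·1·15}·(+1)^1·(+1)^2 = +1.
v=2: v_2(a)=7, v_2(b)=1; units ≡ 3, 7 (mod 8); ε·ε+αω+βω = 1·1+7·0+1·1 ≡ 0  ⇒  (a,b)_2 = +1.
v=7: a=7^-2·(≡4), b=7^0·(≡2) mod 7; (4|7)=+1, (2|7)=+1; (−1)^{-2·0·3}·(+1)^0·(+1)^-2 = +1.
v=53: a=53^2·(≡2), b=53^1·(≡5) mod 53; (2|53)=-1, (5|53)=-1; (−1)^{2·1·26}·(-1)^1·(-1)^2 = -1.
v=3: a=3^4·(≡2), b=3^0·(≡2) mod 3; (2|3)=-1, (2|3)=-1; (−1)^{4·0·1}·(-1)^0·(-1)^4 = +1.
v=43: a=43^1·(≡36), b=43^0·(≡27) mod 43; (36|43)=+1, (27|43)=-1; (−1)^{1·0·21}·(+1)^0·(-1)^1 = -1.
v=47: a=47^3·(≡3), b=47^1·(≡20) mod 47; (3|47)=+1, (20|47)=-1; (−1)^{3·1·23}·(+1)^1·(-1)^3 = +1.
v=5: a=5^4·(≡3), b=5^1·(≡3) mod 5; (3|5)=-1, (3|5)=-1; (−1)^{4·1·2}·(-1)^1·(-1)^4 = -1.
(-4042, -772210 / ℚ) ramifies at {5, 43, 53, ∞}: a division algebra.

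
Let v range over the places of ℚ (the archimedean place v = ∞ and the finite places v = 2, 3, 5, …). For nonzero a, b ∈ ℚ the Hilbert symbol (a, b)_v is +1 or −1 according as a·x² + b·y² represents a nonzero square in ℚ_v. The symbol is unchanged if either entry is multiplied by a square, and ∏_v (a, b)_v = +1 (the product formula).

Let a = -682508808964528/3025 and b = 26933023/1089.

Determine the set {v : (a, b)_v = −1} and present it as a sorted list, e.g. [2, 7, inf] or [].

Mod squares: a ≡ -283843, b ≡ 943. Check v ∈ {∞, 2, 3, 5, 7, 11, 13, 23, 41, 43}.
v=41: a=41^3·(≡22), b=41^1·(≡25) mod 41; (22|41)=-1, (25|41)=+1; (−1)^{3·1·20}·(-1)^1·(+1)^3 = -1.
v=23: a=23^3·(≡14), b=23^1·(≡6) mod 23; (14|23)=-1, (6|23)=+1; (−1)^{3·1·11}·(-1)^1·(+1)^3 = +1.
v=2: v_2(a)=4, v_2(b)=0; units ≡ 5, 7 (mod 8); ε·ε+αω+βω = 0·1+4·0+0·1 ≡ 0  ⇒  (a,b)_2 = +1.
v=5: a=5^-2·(≡2), b=5^0·(≡2) mod 5; (2|5)=-1, (2|5)=-1; (−1)^{-2·0·2}·(-1)^0·(-1)^-2 = +1.
v=7: a=7^1·(≡2), b=7^0·(≡3) mod 7; (2|7)=+1, (3|7)=-1; (−1)^{1·0·3}·(+1)^0·(-1)^1 = -1.
v=13: a=13^2·(≡1), b=13^4·(≡2) mod 13; (1|13)=+1, (2|13)=-1; (−1)^{2·4·6}·(+1)^4·(-1)^2 = +1.
v=11: a=11^-2·(≡5), b=11^-2·(≡2) mod 11; (5|11)=+1, (2|11)=-1; (−1)^{-2·-2·5}·(+1)^-2·(-1)^-2 = +1.
v=∞: -283843 < 0 and 943 > 0  ⇒  (a,b)_∞ = +1.
v=3: a=3^0·(≡2), b=3^-2·(≡1) mod 3; (2|3)=-1, (1|3)=+1; (−1)^{0·-2·1}·(-1)^-2·(+1)^0 = +1.
v=43: a=43^1·(≡23), b=43^0·(≡38) mod 43; (23|43)=+1, (38|43)=+1; (−1)^{1·0·21}·(+1)^0·(+1)^1 = +1.
|Ram(-283843, 943)| = 2, even; anisotropic at {7, 41}.

[7, 41]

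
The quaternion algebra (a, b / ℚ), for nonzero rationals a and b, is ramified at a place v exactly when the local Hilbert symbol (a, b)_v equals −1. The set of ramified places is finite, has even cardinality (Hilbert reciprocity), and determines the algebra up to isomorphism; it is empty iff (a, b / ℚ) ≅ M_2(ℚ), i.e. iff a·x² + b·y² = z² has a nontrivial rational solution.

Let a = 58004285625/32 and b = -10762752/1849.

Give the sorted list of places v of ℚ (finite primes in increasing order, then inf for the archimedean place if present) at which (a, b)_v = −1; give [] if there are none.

(a, b) ≡ (66, -858) mod (ℚ^×)²; places V = {2, 3, 5, 7, 11, 13, 43, ∞}.
(a,b)_∞: sgn(66)=+, sgn(-858)=−, so +1.
(a,b)_43: α=2, u≡14; β=-2, v≡19 (mod 43); (14|43)=+1, (19|43)=-1; sign (−1)^0·+1^-2·-1^2 = +1.
(a,b)_13: α=2, u≡12; β=1, v≡9 (mod 13); (12|13)=+1, (9|13)=+1; sign (−1)^0·+1^1·+1^2 = +1.
(a,b)_3: α=3, u≡1; β=1, v≡2 (mod 3); (1|3)=+1, (2|3)=-1; sign (−1)^1·+1^1·-1^3 = +1.
(a,b)_5: α=4, u≡1; β=0, v≡2 (mod 5); (1|5)=+1, (2|5)=-1; sign (−1)^0·+1^0·-1^4 = +1.
(a,b)_11: α=1, u≡7; β=1, v≡7 (mod 11); (7|11)=-1, (7|11)=-1; sign (−1)^1·-1^1·-1^1 = -1.
(a,b)_2: α=-5, β=9; u≡1, v≡3 (mod 8); ε(u)ε(v)=0·1, αω(v)=-5·1, βω(u)=9·0; sum ≡ 1  ⇒  -1.
(a,b)_7: α=0, u≡5; β=2, v≡5 (mod 7); (5|7)=-1, (5|7)=-1; sign (−1)^0·-1^2·-1^0 = +1.
|Ram(66, -858)| = 2, even; anisotropic at {2, 11}.

[2, 11]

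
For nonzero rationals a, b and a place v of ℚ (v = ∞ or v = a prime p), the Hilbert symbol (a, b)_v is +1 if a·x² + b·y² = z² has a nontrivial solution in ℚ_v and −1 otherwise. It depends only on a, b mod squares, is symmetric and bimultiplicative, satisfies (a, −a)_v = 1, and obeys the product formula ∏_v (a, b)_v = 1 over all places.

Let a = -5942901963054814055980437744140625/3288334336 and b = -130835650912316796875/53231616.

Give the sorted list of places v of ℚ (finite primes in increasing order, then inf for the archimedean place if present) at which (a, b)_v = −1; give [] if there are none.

[13, 29, 43, inf]

(a, b) ≡ (-1073, -2404259) mod (ℚ^×)²; places V = {2, 3, 5, 7, 11, 13, 17, 19, 23, 29, 37, 43, ∞}.
(a,b)_23: α=4, u≡9; β=1, v≡3 (mod 23); (9|23)=+1, (3|23)=+1; sign (−1)^0·+1^1·+1^4 = +1.
(a,b)_11: α=4, u≡5; β=3, v≡5 (mod 11); (5|11)=+1, (5|11)=+1; sign (−1)^0·+1^3·+1^4 = +1.
(a,b)_3: α=2, u≡1; β=-2, v≡1 (mod 3); (1|3)=+1, (1|3)=+1; sign (−1)^0·+1^-2·+1^2 = +1.
(a,b)_43: α=2, u≡8; β=1, v≡39 (mod 43); (8|43)=-1, (39|43)=-1; sign (−1)^0·-1^1·-1^2 = -1.
(a,b)_5: α=12, u≡2; β=8, v≡4 (mod 5); (2|5)=-1, (4|5)=+1; sign (−1)^0·-1^8·+1^12 = +1.
(a,b)_13: α=0, u≡8; β=1, v≡11 (mod 13); (8|13)=-1, (11|13)=-1; sign (−1)^0·-1^1·-1^0 = -1.
(a,b)_19: α=0, u≡12; β=-2, v≡4 (mod 19); (12|19)=-1, (4|19)=+1; sign (−1)^0·-1^-2·+1^0 = +1.
(a,b)_29: α=3, u≡26; β=2, v≡17 (mod 29); (26|29)=-1, (17|29)=-1; sign (−1)^0·-1^2·-1^3 = -1.
(a,b)_37: α=3, u≡6; β=2, v≡27 (mod 37); (6|37)=-1, (27|37)=+1; sign (−1)^0·-1^2·+1^3 = +1.
(a,b)_17: α=2, u≡8; β=1, v≡13 (mod 17); (8|17)=+1, (13|17)=+1; sign (−1)^0·+1^1·+1^2 = +1.
(a,b)_7: α=-2, u≡6; β=0, v≡3 (mod 7); (6|7)=-1, (3|7)=-1; sign (−1)^0·-1^0·-1^-2 = +1.
(a,b)_2: α=-26, β=-14; u≡7, v≡5 (mod 8); ε(u)ε(v)=1·0, αω(v)=-26·1, βω(u)=-14·0; sum ≡ 0  ⇒  +1.
(a,b)_∞: sgn(-1073)=−, sgn(-2404259)=−, so -1.
Ram(-1073, -2404259) = {13, 29, 43, ∞}; no ℚ_13-point on the conic.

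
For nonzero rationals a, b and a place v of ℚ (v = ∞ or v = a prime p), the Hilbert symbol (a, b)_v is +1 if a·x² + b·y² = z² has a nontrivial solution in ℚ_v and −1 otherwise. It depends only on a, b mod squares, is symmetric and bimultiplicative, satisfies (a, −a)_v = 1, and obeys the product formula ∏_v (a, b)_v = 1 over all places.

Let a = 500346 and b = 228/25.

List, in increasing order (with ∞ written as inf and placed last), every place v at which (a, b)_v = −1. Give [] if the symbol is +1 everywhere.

[11, 19]

(a, b) ≡ (154, 57) mod (ℚ^×)²; places V = {2, 3, 5, 7, 11, 19, ∞}.
(a,b)_19: α=2, u≡18; β=1, v≡2 (mod 19); (18|19)=-1, (2|19)=-1; sign (−1)^0·-1^1·-1^2 = -1.
(a,b)_5: α=0, u≡1; β=-2, v≡3 (mod 5); (1|5)=+1, (3|5)=-1; sign (−1)^0·+1^-2·-1^0 = +1.
(a,b)_∞: sgn(154)=+, sgn(57)=+, so +1.
(a,b)_3: α=2, u≡1; β=1, v≡1 (mod 3); (1|3)=+1, (1|3)=+1; sign (−1)^0·+1^1·+1^2 = +1.
(a,b)_11: α=1, u≡1; β=0, v≡10 (mod 11); (1|11)=+1, (10|11)=-1; sign (−1)^0·+1^0·-1^1 = -1.
(a,b)_7: α=1, u≡1; β=0, v≡1 (mod 7); (1|7)=+1, (1|7)=+1; sign (−1)^0·+1^0·+1^1 = +1.
(a,b)_2: α=1, β=2; u≡5, v≡1 (mod 8); ε(u)ε(v)=0·0, αω(v)=1·0, βω(u)=2·1; sum ≡ 0  ⇒  +1.
(154, 57 / ℚ) ramifies at {11, 19}: a division algebra.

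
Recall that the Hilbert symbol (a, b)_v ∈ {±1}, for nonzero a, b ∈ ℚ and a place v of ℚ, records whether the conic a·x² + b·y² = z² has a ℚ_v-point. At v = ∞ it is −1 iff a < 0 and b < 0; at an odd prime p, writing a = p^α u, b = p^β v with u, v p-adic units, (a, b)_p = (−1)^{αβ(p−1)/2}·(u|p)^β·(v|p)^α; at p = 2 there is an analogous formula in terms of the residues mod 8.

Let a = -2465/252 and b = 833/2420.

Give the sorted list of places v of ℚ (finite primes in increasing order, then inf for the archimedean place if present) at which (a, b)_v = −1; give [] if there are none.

(a, b) ≡ (-17255, 85) mod (ℚ^×)²; places V = {2, 3, 5, 7, 11, 17, 29, ∞}.
(a,b)_∞: sgn(-17255)=−, sgn(85)=+, so +1.
(a,b)_7: α=-1, u≡6; β=2, v≡2 (mod 7); (6|7)=-1, (2|7)=+1; sign (−1)^0·-1^2·+1^-1 = +1.
(a,b)_2: α=-2, β=-2; u≡1, v≡5 (mod 8); ε(u)ε(v)=0·0, αω(v)=-2·1, βω(u)=-2·0; sum ≡ 0  ⇒  +1.
(a,b)_29: α=1, u≡3; β=0, v≡15 (mod 29); (3|29)=-1, (15|29)=-1; sign (−1)^0·-1^0·-1^1 = -1.
(a,b)_5: α=1, u≡1; β=-1, v≡2 (mod 5); (1|5)=+1, (2|5)=-1; sign (−1)^0·+1^-1·-1^1 = -1.
(a,b)_11: α=0, u≡1; β=-2, v≡7 (mod 11); (1|11)=+1, (7|11)=-1; sign (−1)^0·+1^-2·-1^0 = +1.
(a,b)_3: α=-2, u≡1; β=0, v≡1 (mod 3); (1|3)=+1, (1|3)=+1; sign (−1)^0·+1^0·+1^-2 = +1.
(a,b)_17: α=1, u≡3; β=1, v≡11 (mod 17); (3|17)=-1, (11|17)=-1; sign (−1)^0·-1^1·-1^1 = +1.
(-17255, 85 / ℚ) ramifies at {5, 29}: a division algebra.

[5, 29]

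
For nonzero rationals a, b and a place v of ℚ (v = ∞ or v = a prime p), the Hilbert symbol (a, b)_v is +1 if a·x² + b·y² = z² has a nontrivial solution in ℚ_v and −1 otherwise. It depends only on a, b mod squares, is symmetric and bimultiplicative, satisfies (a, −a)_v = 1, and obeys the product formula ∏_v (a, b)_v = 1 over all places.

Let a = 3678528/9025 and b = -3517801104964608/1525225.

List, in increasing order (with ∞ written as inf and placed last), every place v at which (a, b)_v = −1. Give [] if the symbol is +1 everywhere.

Mod squares: a ≡ 1173, b ≡ -12903. Check v ∈ {∞, 2, 3, 5, 7, 11, 13, 17, 19, 23, 37}.
v=∞: 1173 > 0 and -12903 < 0  ⇒  (a,b)_∞ = +1.
v=19: a=19^-2·(≡15), b=19^-2·(≡1) mod 19; (15|19)=-1, (1|19)=+1; (−1)^{-2·-2·9}·(-1)^-2·(+1)^-2 = +1.
v=13: a=13^0·(≡3), b=13^-2·(≡2) mod 13; (3|13)=+1, (2|13)=-1; (−1)^{0·-2·6}·(+1)^-2·(-1)^0 = +1.
v=2: v_2(a)=6, v_2(b)=10; units ≡ 5, 1 (mod 8); ε·ε+αω+βω = 0·0+6·0+10·1 ≡ 0  ⇒  (a,b)_2 = +1.
v=37: a=37^0·(≡4), b=37^2·(≡33) mod 37; (4|37)=+1, (33|37)=+1; (−1)^{0·2·18}·(+1)^2·(+1)^0 = +1.
v=11: a=11^0·(≡8), b=11^1·(≡1) mod 11; (8|11)=-1, (1|11)=+1; (−1)^{0·1·5}·(-1)^1·(+1)^0 = -1.
v=23: a=23^1·(≡7), b=23^1·(≡11) mod 23; (7|23)=-1, (11|23)=-1; (−1)^{1·1·11}·(-1)^1·(-1)^1 = -1.
v=3: a=3^1·(≡1), b=3^5·(≡1) mod 3; (1|3)=+1, (1|3)=+1; (−1)^{1·5·1}·(+1)^5·(+1)^1 = -1.
v=7: a=7^2·(≡2), b=7^4·(≡3) mod 7; (2|7)=+1, (3|7)=-1; (−1)^{2·4·3}·(+1)^4·(-1)^2 = +1.
v=17: a=17^1·(≡13), b=17^1·(≡6) mod 17; (13|17)=+1, (6|17)=-1; (−1)^{1·1·8}·(+1)^1·(-1)^1 = -1.
v=5: a=5^-2·(≡3), b=5^-2·(≡3) mod 5; (3|5)=-1, (3|5)=-1; (−1)^{-2·-2·2}·(-1)^-2·(-1)^-2 = +1.
Ram(1173, -12903) = {3, 11, 17, 23}; no ℚ_3-point on the conic.

[3, 11, 17, 23]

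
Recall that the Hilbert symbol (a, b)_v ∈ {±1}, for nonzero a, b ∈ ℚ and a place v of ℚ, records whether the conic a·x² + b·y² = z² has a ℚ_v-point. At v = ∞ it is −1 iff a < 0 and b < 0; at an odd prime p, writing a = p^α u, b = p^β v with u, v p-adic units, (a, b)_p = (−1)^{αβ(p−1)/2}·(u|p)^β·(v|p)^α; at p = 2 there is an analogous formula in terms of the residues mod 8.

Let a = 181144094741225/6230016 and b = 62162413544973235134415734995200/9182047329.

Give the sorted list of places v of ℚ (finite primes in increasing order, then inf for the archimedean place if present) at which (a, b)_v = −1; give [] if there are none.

Mod squares: a ≡ 727001, b ≡ 1537. Check v ∈ {∞, 2, 3, 5, 7, 11, 13, 17, 29, 41, 43, 53}.
v=2: v_2(a)=-12, v_2(b)=8; units ≡ 1, 1 (mod 8); ε·ε+αω+βω = 0·0+-12·0+8·0 ≡ 0  ⇒  (a,b)_2 = +1.
v=17: a=17^0·(≡15), b=17^2·(≡11) mod 17; (15|17)=+1, (11|17)=-1; (−1)^{0·2·8}·(+1)^2·(-1)^0 = +1.
v=13: a=13^-2·(≡2), b=13^-4·(≡4) mod 13; (2|13)=-1, (4|13)=+1; (−1)^{-2·-4·6}·(-1)^-4·(+1)^-2 = +1.
v=3: a=3^-2·(≡2), b=3^-8·(≡1) mod 3; (2|3)=-1, (1|3)=+1; (−1)^{-2·-8·1}·(-1)^-8·(+1)^-2 = +1.
v=41: a=41^2·(≡12), b=41^4·(≡10) mod 41; (12|41)=-1, (10|41)=+1; (−1)^{2·4·20}·(-1)^4·(+1)^2 = +1.
v=43: a=43^1·(≡32), b=43^2·(≡33) mod 43; (32|43)=-1, (33|43)=-1; (−1)^{1·2·21}·(-1)^2·(-1)^1 = -1.
v=11: a=11^3·(≡9), b=11^6·(≡8) mod 11; (9|11)=+1, (8|11)=-1; (−1)^{3·6·5}·(+1)^6·(-1)^3 = -1.
v=7: a=7^2·(≡1), b=7^-2·(≡2) mod 7; (1|7)=+1, (2|7)=+1; (−1)^{2·-2·3}·(+1)^-2·(+1)^2 = +1.
v=∞: 727001 > 0 and 1537 > 0  ⇒  (a,b)_∞ = +1.
v=29: a=29^1·(≡24), b=29^3·(≡13) mod 29; (24|29)=+1, (13|29)=+1; (−1)^{1·3·14}·(+1)^3·(+1)^1 = +1.
v=5: a=5^2·(≡4), b=5^2·(≡2) mod 5; (4|5)=+1, (2|5)=-1; (−1)^{2·2·2}·(+1)^2·(-1)^2 = +1.
v=53: a=53^1·(≡10), b=53^3·(≡1) mod 53; (10|53)=+1, (1|53)=+1; (−1)^{1·3·26}·(+1)^3·(+1)^1 = +1.
|Ram(727001, 1537)| = 2, even; anisotropic at {11, 43}.

[11, 43]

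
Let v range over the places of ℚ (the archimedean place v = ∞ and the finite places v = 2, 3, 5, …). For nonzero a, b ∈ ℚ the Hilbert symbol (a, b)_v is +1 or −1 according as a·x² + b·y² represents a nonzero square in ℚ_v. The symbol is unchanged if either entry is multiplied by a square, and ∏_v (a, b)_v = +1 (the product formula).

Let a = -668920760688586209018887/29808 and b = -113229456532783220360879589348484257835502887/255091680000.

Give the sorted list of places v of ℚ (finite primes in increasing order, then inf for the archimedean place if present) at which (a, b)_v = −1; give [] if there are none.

Mod squares: a ≡ -5319601, b ≡ -1803549. Check v ∈ {∞, 2, 3, 5, 7, 11, 19, 23, 29, 31, 37, 41, 43, 47}.
v=7: a=7^1·(≡3), b=7^2·(≡1) mod 7; (3|7)=-1, (1|7)=+1; (−1)^{1·2·3}·(-1)^2·(+1)^1 = +1.
v=3: a=3^-4·(≡2), b=3^-13·(≡2) mod 3; (2|3)=-1, (2|3)=-1; (−1)^{-4·-13·1}·(-1)^-13·(-1)^-4 = -1.
v=37: a=37^3·(≡4), b=37^6·(≡10) mod 37; (4|37)=+1, (10|37)=+1; (−1)^{3·6·18}·(+1)^6·(+1)^3 = +1.
v=∞: -5319601 < 0 and -1803549 < 0  ⇒  (a,b)_∞ = -1.
v=31: a=31^2·(≡24), b=31^3·(≡28) mod 31; (24|31)=-1, (28|31)=+1; (−1)^{2·3·15}·(-1)^3·(+1)^2 = -1.
v=19: a=19^1·(≡16), b=19^2·(≡4) mod 19; (16|19)=+1, (4|19)=+1; (−1)^{1·2·9}·(+1)^2·(+1)^1 = +1.
v=29: a=29^4·(≡11), b=29^4·(≡17) mod 29; (11|29)=-1, (17|29)=-1; (−1)^{4·4·14}·(-1)^4·(-1)^4 = +1.
v=5: a=5^0·(≡1), b=5^-4·(≡1) mod 5; (1|5)=+1, (1|5)=+1; (−1)^{0·-4·2}·(+1)^-4·(+1)^0 = +1.
v=41: a=41^2·(≡35), b=41^5·(≡25) mod 41; (35|41)=-1, (25|41)=+1; (−1)^{2·5·20}·(-1)^5·(+1)^2 = -1.
v=47: a=47^1·(≡45), b=47^2·(≡22) mod 47; (45|47)=-1, (22|47)=-1; (−1)^{1·2·23}·(-1)^2·(-1)^1 = -1.
v=11: a=11^0·(≡6), b=11^1·(≡2) mod 11; (6|11)=-1, (2|11)=-1; (−1)^{0·1·5}·(-1)^1·(-1)^0 = -1.
v=23: a=23^-1·(≡1), b=23^2·(≡7) mod 23; (1|23)=+1, (7|23)=-1; (−1)^{-1·2·11}·(+1)^2·(-1)^-1 = -1.
v=2: v_2(a)=-4, v_2(b)=-8; units ≡ 7, 3 (mod 8); ε·ε+αω+βω = 1·1+-4·1+-8·0 ≡ 1  ⇒  (a,b)_2 = -1.
v=43: a=43^2·(≡36), b=43^3·(≡36) mod 43; (36|43)=+1, (36|43)=+1; (−1)^{2·3·21}·(+1)^3·(+1)^2 = +1.
Ram(-5319601, -1803549) = {2, 3, 11, 23, 31, 41, 47, ∞}; no ℚ_2-point on the conic.

[2, 3, 11, 23, 31, 41, 47, inf]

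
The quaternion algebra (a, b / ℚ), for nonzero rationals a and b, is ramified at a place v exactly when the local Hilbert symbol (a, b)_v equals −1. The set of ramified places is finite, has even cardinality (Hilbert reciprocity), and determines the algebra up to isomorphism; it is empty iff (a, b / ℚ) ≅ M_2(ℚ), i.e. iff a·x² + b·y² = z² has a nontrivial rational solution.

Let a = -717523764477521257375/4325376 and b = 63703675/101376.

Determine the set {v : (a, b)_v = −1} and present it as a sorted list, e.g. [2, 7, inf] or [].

[3, 5, 7, 17]

(a, b) ≡ (-1009470, 572033) mod (ℚ^×)²; places V = {2, 3, 5, 7, 11, 17, 19, 23, ∞}.
(a,b)_2: α=-17, β=-10; u≡1, v≡1 (mod 8); ε(u)ε(v)=0·0, αω(v)=-17·0, βω(u)=-10·0; sum ≡ 0  ⇒  +1.
(a,b)_7: α=7, u≡4; β=3, v≡4 (mod 7); (4|7)=+1, (4|7)=+1; sign (−1)^1·+1^3·+1^7 = -1.
(a,b)_5: α=3, u≡1; β=2, v≡2 (mod 5); (1|5)=+1, (2|5)=-1; sign (−1)^0·+1^2·-1^3 = -1.
(a,b)_23: α=3, u≡17; β=1, v≡12 (mod 23); (17|23)=-1, (12|23)=+1; sign (−1)^1·-1^1·+1^3 = +1.
(a,b)_∞: sgn(-1009470)=−, sgn(572033)=+, so +1.
(a,b)_17: α=4, u≡5; β=1, v≡10 (mod 17); (5|17)=-1, (10|17)=-1; sign (−1)^0·-1^1·-1^4 = -1.
(a,b)_11: α=-1, u≡9; β=-1, v≡10 (mod 11); (9|11)=+1, (10|11)=-1; sign (−1)^1·+1^-1·-1^-1 = +1.
(a,b)_19: α=3, u≡3; β=1, v≡6 (mod 19); (3|19)=-1, (6|19)=+1; sign (−1)^1·-1^1·+1^3 = +1.
(a,b)_3: α=-1, u≡2; β=-2, v≡2 (mod 3); (2|3)=-1, (2|3)=-1; sign (−1)^0·-1^-2·-1^-1 = -1.
(-1009470, 572033 / ℚ) ramifies at {3, 5, 7, 17}: a division algebra.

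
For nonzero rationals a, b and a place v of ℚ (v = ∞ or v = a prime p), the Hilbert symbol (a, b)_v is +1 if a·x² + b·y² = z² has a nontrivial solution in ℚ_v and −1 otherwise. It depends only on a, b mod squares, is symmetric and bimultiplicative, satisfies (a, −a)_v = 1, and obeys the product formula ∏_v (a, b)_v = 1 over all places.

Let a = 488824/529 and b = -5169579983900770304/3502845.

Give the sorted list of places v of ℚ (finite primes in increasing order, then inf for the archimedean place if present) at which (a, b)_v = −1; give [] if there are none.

[]

Mod squares: a ≡ 2494, b ≡ -13630. Check v ∈ {∞, 2, 3, 5, 7, 23, 29, 31, 43, 47}.
v=∞: 2494 > 0 and -13630 < 0  ⇒  (a,b)_∞ = +1.
v=31: a=31^0·(≡8), b=31^-2·(≡20) mod 31; (8|31)=+1, (20|31)=+1; (−1)^{0·-2·15}·(+1)^-2·(+1)^0 = +1.
v=7: a=7^2·(≡2), b=7^0·(≡5) mod 7; (2|7)=+1, (5|7)=-1; (−1)^{2·0·3}·(+1)^0·(-1)^2 = +1.
v=47: a=47^0·(≡2), b=47^1·(≡31) mod 47; (2|47)=+1, (31|47)=-1; (−1)^{0·1·23}·(+1)^1·(-1)^0 = +1.
v=29: a=29^1·(≡1), b=29^1·(≡1) mod 29; (1|29)=+1, (1|29)=+1; (−1)^{1·1·14}·(+1)^1·(+1)^1 = +1.
v=23: a=23^-2·(≡5), b=23^2·(≡4) mod 23; (5|23)=-1, (4|23)=+1; (−1)^{-2·2·11}·(-1)^2·(+1)^-2 = +1.
v=43: a=43^1·(≡31), b=43^4·(≡6) mod 43; (31|43)=+1, (6|43)=+1; (−1)^{1·4·21}·(+1)^4·(+1)^1 = +1.
v=3: a=3^0·(≡1), b=3^-6·(≡2) mod 3; (1|3)=+1, (2|3)=-1; (−1)^{0·-6·1}·(+1)^-6·(-1)^0 = +1.
v=5: a=5^0·(≡1), b=5^-1·(≡4) mod 5; (1|5)=+1, (4|5)=+1; (−1)^{0·-1·2}·(+1)^-1·(+1)^0 = +1.
v=2: v_2(a)=3, v_2(b)=21; units ≡ 7, 1 (mod 8); ε·ε+αω+βω = 1·0+3·0+21·0 ≡ 0  ⇒  (a,b)_2 = +1.
Every local symbol is +1, so the conic 2494·x² + -13630·y² = z² has ℚ_v-points for all v and hence a ℚ-point; (a, b / ℚ) ≅ M_2(ℚ).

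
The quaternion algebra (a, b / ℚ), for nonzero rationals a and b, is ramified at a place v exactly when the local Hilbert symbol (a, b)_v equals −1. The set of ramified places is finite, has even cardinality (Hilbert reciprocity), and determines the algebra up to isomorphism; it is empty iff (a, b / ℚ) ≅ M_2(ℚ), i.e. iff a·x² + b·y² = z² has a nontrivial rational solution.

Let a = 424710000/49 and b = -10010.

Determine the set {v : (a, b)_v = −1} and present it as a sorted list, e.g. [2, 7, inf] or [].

Mod squares: a ≡ 39, b ≡ -10010. Check v ∈ {∞, 2, 3, 5, 7, 11, 13}.
v=5: a=5^4·(≡4), b=5^1·(≡3) mod 5; (4|5)=+1, (3|5)=-1; (−1)^{4·1·2}·(+1)^1·(-1)^4 = +1.
v=11: a=11^2·(≡2), b=11^1·(≡3) mod 11; (2|11)=-1, (3|11)=+1; (−1)^{2·1·5}·(-1)^1·(+1)^2 = -1.
v=2: v_2(a)=4, v_2(b)=1; units ≡ 7, 3 (mod 8); ε·ε+αω+βω = 1·1+4·1+1·0 ≡ 1  ⇒  (a,b)_2 = -1.
v=3: a=3^3·(≡1), b=3^0·(≡1) mod 3; (1|3)=+1, (1|3)=+1; (−1)^{3·0·1}·(+1)^0·(+1)^3 = +1.
v=7: a=7^-2·(≡1), b=7^1·(≡5) mod 7; (1|7)=+1, (5|7)=-1; (−1)^{-2·1·3}·(+1)^1·(-1)^-2 = +1.
v=13: a=13^1·(≡9), b=13^1·(≡10) mod 13; (9|13)=+1, (10|13)=+1; (−1)^{1·1·6}·(+1)^1·(+1)^1 = +1.
v=∞: 39 > 0 and -10010 < 0  ⇒  (a,b)_∞ = +1.
|Ram(39, -10010)| = 2, even; anisotropic at {2, 11}.

[2, 11]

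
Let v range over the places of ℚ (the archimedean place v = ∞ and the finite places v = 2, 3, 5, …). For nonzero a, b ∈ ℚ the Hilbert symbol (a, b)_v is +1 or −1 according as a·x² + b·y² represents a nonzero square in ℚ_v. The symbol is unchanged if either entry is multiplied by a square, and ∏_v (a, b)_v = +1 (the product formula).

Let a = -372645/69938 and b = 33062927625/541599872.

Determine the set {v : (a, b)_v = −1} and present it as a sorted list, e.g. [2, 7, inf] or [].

[2, 3]

Mod squares: a ≡ -10, b ≡ 210. Check v ∈ {∞, 2, 3, 5, 7, 11, 13, 17}.
v=7: a=7^2·(≡4), b=7^3·(≡4) mod 7; (4|7)=+1, (4|7)=+1; (−1)^{2·3·3}·(+1)^3·(+1)^2 = +1.
v=5: a=5^1·(≡2), b=5^3·(≡3) mod 5; (2|5)=-1, (3|5)=-1; (−1)^{1·3·2}·(-1)^3·(-1)^1 = +1.
v=11: a=11^-2·(≡4), b=11^-4·(≡9) mod 11; (4|11)=+1, (9|11)=+1; (−1)^{-2·-4·5}·(+1)^-4·(+1)^-2 = +1.
v=17: a=17^-2·(≡3), b=17^-2·(≡5) mod 17; (3|17)=-1, (5|17)=-1; (−1)^{-2·-2·8}·(-1)^-2·(-1)^-2 = +1.
v=2: v_2(a)=-1, v_2(b)=-7; units ≡ 3, 1 (mod 8); ε·ε+αω+βω = 1·0+-1·0+-7·1 ≡ 1  ⇒  (a,b)_2 = -1.
v=∞: -10 < 0 and 210 > 0  ⇒  (a,b)_∞ = +1.
v=3: a=3^2·(≡2), b=3^3·(≡1) mod 3; (2|3)=-1, (1|3)=+1; (−1)^{2·3·1}·(-1)^3·(+1)^2 = -1.
v=13: a=13^2·(≡4), b=13^4·(≡5) mod 13; (4|13)=+1, (5|13)=-1; (−1)^{2·4·6}·(+1)^4·(-1)^2 = +1.
|Ram(-10, 210)| = 2, even; anisotropic at {2, 3}.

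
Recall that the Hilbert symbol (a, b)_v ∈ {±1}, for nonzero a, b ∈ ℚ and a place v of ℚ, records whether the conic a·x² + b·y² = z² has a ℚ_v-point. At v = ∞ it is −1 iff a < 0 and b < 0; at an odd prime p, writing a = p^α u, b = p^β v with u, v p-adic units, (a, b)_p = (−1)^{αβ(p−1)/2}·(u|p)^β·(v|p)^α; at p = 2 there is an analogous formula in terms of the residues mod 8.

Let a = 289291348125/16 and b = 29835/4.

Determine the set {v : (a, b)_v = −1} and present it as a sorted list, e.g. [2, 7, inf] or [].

[5, 13]

Mod squares: a ≡ 13, b ≡ 3315. Check v ∈ {∞, 2, 3, 5, 13, 17}.
v=2: v_2(a)=-4, v_2(b)=-2; units ≡ 5, 3 (mod 8); ε·ε+αω+βω = 0·1+-4·1+-2·1 ≡ 0  ⇒  (a,b)_2 = +1.
v=3: a=3^6·(≡1), b=3^3·(≡1) mod 3; (1|3)=+1, (1|3)=+1; (−1)^{6·3·1}·(+1)^3·(+1)^6 = +1.
v=13: a=13^3·(≡1), b=13^1·(≡5) mod 13; (1|13)=+1, (5|13)=-1; (−1)^{3·1·6}·(+1)^1·(-1)^3 = -1.
v=17: a=17^2·(≡2), b=17^1·(≡1) mod 17; (2|17)=+1, (1|17)=+1; (−1)^{2·1·8}·(+1)^1·(+1)^2 = +1.
v=∞: 13 > 0 and 3315 > 0  ⇒  (a,b)_∞ = +1.
v=5: a=5^4·(≡2), b=5^1·(≡3) mod 5; (2|5)=-1, (3|5)=-1; (−1)^{4·1·2}·(-1)^1·(-1)^4 = -1.
(13, 3315 / ℚ) ramifies at {5, 13}: a division algebra.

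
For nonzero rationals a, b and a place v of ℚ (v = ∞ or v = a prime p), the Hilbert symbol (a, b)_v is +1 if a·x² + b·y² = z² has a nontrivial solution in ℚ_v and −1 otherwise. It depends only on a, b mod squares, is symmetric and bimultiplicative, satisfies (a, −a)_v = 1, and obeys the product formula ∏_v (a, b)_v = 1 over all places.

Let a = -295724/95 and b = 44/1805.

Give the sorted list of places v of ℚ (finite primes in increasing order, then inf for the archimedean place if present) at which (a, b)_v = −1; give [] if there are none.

Mod squares: a ≡ -58045, b ≡ 55. Check v ∈ {∞, 2, 5, 11, 13, 19, 47}.
v=2: v_2(a)=2, v_2(b)=2; units ≡ 3, 7 (mod 8); ε·ε+αω+βω = 1·1+2·0+2·1 ≡ 1  ⇒  (a,b)_2 = -1.
v=5: a=5^-1·(≡4), b=5^-1·(≡4) mod 5; (4|5)=+1, (4|5)=+1; (−1)^{-1·-1·2}·(+1)^-1·(+1)^-1 = +1.
v=11: a=11^2·(≡6), b=11^1·(≡4) mod 11; (6|11)=-1, (4|11)=+1; (−1)^{2·1·5}·(-1)^1·(+1)^2 = -1.
v=∞: -58045 < 0 and 55 > 0  ⇒  (a,b)_∞ = +1.
v=19: a=19^-1·(≡6), b=19^-2·(≡5) mod 19; (6|19)=+1, (5|19)=+1; (−1)^{-1·-2·9}·(+1)^-2·(+1)^-1 = +1.
v=47: a=47^1·(≡6), b=47^0·(≡32) mod 47; (6|47)=+1, (32|47)=+1; (−1)^{1·0·23}·(+1)^0·(+1)^1 = +1.
v=13: a=13^1·(≡7), b=13^0·(≡4) mod 13; (7|13)=-1, (4|13)=+1; (−1)^{1·0·6}·(-1)^0·(+1)^1 = +1.
(-58045, 55 / ℚ) ramifies at {2, 11}: a division algebra.

[2, 11]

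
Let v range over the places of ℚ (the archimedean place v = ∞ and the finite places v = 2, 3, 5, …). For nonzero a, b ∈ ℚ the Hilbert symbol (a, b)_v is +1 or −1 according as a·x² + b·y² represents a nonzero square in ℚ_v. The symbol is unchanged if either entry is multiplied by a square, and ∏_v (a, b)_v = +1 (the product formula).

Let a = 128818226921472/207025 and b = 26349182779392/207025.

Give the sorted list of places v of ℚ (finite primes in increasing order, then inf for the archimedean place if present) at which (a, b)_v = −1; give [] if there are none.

[2, 43]

Mod squares: a ≡ 50138, b ≡ 4558. Check v ∈ {∞, 2, 3, 5, 7, 11, 13, 43, 53}.
v=2: v_2(a)=19, v_2(b)=17; units ≡ 5, 7 (mod 8); ε·ε+αω+βω = 0·1+19·0+17·1 ≡ 1  ⇒  (a,b)_2 = -1.
v=53: a=53^1·(≡35), b=53^1·(≡18) mod 53; (35|53)=-1, (18|53)=-1; (−1)^{1·1·26}·(-1)^1·(-1)^1 = +1.
v=11: a=11^3·(≡3), b=11^2·(≡4) mod 11; (3|11)=+1, (4|11)=+1; (−1)^{3·2·5}·(+1)^2·(+1)^3 = +1.
v=43: a=43^1·(≡12), b=43^1·(≡22) mod 43; (12|43)=-1, (22|43)=-1; (−1)^{1·1·21}·(-1)^1·(-1)^1 = -1.
v=13: a=13^-2·(≡12), b=13^-2·(≡6) mod 13; (12|13)=+1, (6|13)=-1; (−1)^{-2·-2·6}·(+1)^-2·(-1)^-2 = +1.
v=3: a=3^4·(≡2), b=3^6·(≡1) mod 3; (2|3)=-1, (1|3)=+1; (−1)^{4·6·1}·(-1)^6·(+1)^4 = +1.
v=5: a=5^-2·(≡2), b=5^-2·(≡2) mod 5; (2|5)=-1, (2|5)=-1; (−1)^{-2·-2·2}·(-1)^-2·(-1)^-2 = +1.
v=∞: 50138 > 0 and 4558 > 0  ⇒  (a,b)_∞ = +1.
v=7: a=7^-2·(≡1), b=7^-2·(≡1) mod 7; (1|7)=+1, (1|7)=+1; (−1)^{-2·-2·3}·(+1)^-2·(+1)^-2 = +1.
Ram(50138, 4558) = {2, 43}; no ℚ_2-point on the conic.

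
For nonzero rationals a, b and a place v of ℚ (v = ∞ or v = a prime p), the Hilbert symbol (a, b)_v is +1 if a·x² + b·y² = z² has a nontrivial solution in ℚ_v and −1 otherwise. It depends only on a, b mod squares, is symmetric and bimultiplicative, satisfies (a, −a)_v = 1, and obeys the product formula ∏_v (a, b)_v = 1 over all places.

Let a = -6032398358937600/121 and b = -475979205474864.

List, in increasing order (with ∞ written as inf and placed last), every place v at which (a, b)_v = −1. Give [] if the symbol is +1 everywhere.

(a, b) ≡ (-283309, -313131) mod (ℚ^×)²; places V = {2, 3, 5, 7, 11, 13, 19, 31, 37, ∞}.
(a,b)_13: α=1, u≡11; β=1, v≡2 (mod 13); (11|13)=-1, (2|13)=-1; sign (−1)^0·-1^1·-1^1 = +1.
(a,b)_31: α=1, u≡13; β=1, v≡4 (mod 31); (13|31)=-1, (4|31)=+1; sign (−1)^1·-1^1·+1^1 = +1.
(a,b)_∞: sgn(-283309)=−, sgn(-313131)=−, so -1.
(a,b)_7: α=0, u≡4; β=1, v≡2 (mod 7); (4|7)=+1, (2|7)=+1; sign (−1)^0·+1^1·+1^0 = +1.
(a,b)_3: α=2, u≡2; β=7, v≡2 (mod 3); (2|3)=-1, (2|3)=-1; sign (−1)^0·-1^7·-1^2 = -1.
(a,b)_11: α=-2, u≡10; β=0, v≡8 (mod 11); (10|11)=-1, (8|11)=-1; sign (−1)^0·-1^0·-1^-2 = +1.
(a,b)_2: α=18, β=4; u≡3, v≡5 (mod 8); ε(u)ε(v)=1·0, αω(v)=18·1, βω(u)=4·1; sum ≡ 0  ⇒  +1.
(a,b)_37: α=1, u≡35; β=1, v≡1 (mod 37); (35|37)=-1, (1|37)=+1; sign (−1)^0·-1^1·+1^1 = -1.
(a,b)_19: α=3, u≡1; β=4, v≡3 (mod 19); (1|19)=+1, (3|19)=-1; sign (−1)^0·+1^4·-1^3 = -1.
(a,b)_5: α=2, u≡1; β=0, v≡1 (mod 5); (1|5)=+1, (1|5)=+1; sign (−1)^0·+1^0·+1^2 = +1.
|Ram(-283309, -313131)| = 4, even; anisotropic at {3, 19, 37, ∞}.

[3, 19, 37, inf]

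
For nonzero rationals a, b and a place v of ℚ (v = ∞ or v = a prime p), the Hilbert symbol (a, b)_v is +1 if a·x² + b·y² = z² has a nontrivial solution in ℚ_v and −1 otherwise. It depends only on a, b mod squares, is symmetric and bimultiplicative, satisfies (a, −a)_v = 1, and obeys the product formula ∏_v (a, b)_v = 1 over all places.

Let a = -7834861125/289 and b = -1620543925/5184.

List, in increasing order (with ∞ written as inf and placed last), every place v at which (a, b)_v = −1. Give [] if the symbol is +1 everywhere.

[2, 5, 13, inf]

(a, b) ≡ (-5, -13) mod (ℚ^×)²; places V = {2, 3, 5, 7, 11, 13, 17, 29, ∞}.
(a,b)_2: α=0, β=-6; u≡3, v≡3 (mod 8); ε(u)ε(v)=1·1, αω(v)=0·1, βω(u)=-6·1; sum ≡ 1  ⇒  -1.
(a,b)_5: α=3, u≡4; β=2, v≡2 (mod 5); (4|5)=+1, (2|5)=-1; sign (−1)^0·+1^2·-1^3 = -1.
(a,b)_3: α=2, u≡1; β=-4, v≡2 (mod 3); (1|3)=+1, (2|3)=-1; sign (−1)^0·+1^-4·-1^2 = +1.
(a,b)_29: α=2, u≡20; β=2, v≡7 (mod 29); (20|29)=+1, (7|29)=+1; sign (−1)^0·+1^2·+1^2 = +1.
(a,b)_17: α=-2, u≡3; β=0, v≡4 (mod 17); (3|17)=-1, (4|17)=+1; sign (−1)^0·-1^0·+1^-2 = +1.
(a,b)_7: α=2, u≡1; β=2, v≡2 (mod 7); (1|7)=+1, (2|7)=+1; sign (−1)^0·+1^2·+1^2 = +1.
(a,b)_11: α=0, u≡10; β=2, v≡5 (mod 11); (10|11)=-1, (5|11)=+1; sign (−1)^0·-1^2·+1^0 = +1.
(a,b)_∞: sgn(-5)=−, sgn(-13)=−, so -1.
(a,b)_13: α=2, u≡11; β=1, v≡10 (mod 13); (11|13)=-1, (10|13)=+1; sign (−1)^0·-1^1·+1^2 = -1.
(-5, -13 / ℚ) ramifies at {2, 5, 13, ∞}: a division algebra.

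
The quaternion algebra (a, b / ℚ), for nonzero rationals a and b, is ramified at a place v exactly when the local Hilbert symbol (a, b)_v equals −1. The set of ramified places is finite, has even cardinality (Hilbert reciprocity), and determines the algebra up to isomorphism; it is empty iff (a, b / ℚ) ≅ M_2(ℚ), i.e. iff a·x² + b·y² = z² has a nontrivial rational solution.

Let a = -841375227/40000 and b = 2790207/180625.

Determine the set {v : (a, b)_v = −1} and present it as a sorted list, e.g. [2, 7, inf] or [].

[7, 11, 37, 41]

(a, b) ≡ (-350427, 703) mod (ℚ^×)²; places V = {2, 3, 5, 7, 11, 17, 19, 37, 41, ∞}.
(a,b)_5: α=-4, u≡2; β=-4, v≡3 (mod 5); (2|5)=-1, (3|5)=-1; sign (−1)^0·-1^-4·-1^-4 = +1.
(a,b)_37: α=1, u≡11; β=1, v≡20 (mod 37); (11|37)=+1, (20|37)=-1; sign (−1)^0·+1^1·-1^1 = -1.
(a,b)_3: α=1, u≡2; β=4, v≡1 (mod 3); (2|3)=-1, (1|3)=+1; sign (−1)^0·-1^4·+1^1 = +1.
(a,b)_∞: sgn(-350427)=−, sgn(703)=+, so +1.
(a,b)_2: α=-6, β=0; u≡5, v≡7 (mod 8); ε(u)ε(v)=0·1, αω(v)=-6·0, βω(u)=0·1; sum ≡ 0  ⇒  +1.
(a,b)_7: α=5, u≡5; β=2, v≡3 (mod 7); (5|7)=-1, (3|7)=-1; sign (−1)^0·-1^2·-1^5 = -1.
(a,b)_11: α=1, u≡2; β=0, v≡7 (mod 11); (2|11)=-1, (7|11)=-1; sign (−1)^0·-1^0·-1^1 = -1.
(a,b)_17: α=0, u≡7; β=-2, v≡5 (mod 17); (7|17)=-1, (5|17)=-1; sign (−1)^0·-1^-2·-1^0 = +1.
(a,b)_41: α=1, u≡35; β=0, v≡14 (mod 41); (35|41)=-1, (14|41)=-1; sign (−1)^0·-1^0·-1^1 = -1.
(a,b)_19: α=0, u≡5; β=1, v≡14 (mod 19); (5|19)=+1, (14|19)=-1; sign (−1)^0·+1^1·-1^0 = +1.
|Ram(-350427, 703)| = 4, even; anisotropic at {7, 11, 37, 41}.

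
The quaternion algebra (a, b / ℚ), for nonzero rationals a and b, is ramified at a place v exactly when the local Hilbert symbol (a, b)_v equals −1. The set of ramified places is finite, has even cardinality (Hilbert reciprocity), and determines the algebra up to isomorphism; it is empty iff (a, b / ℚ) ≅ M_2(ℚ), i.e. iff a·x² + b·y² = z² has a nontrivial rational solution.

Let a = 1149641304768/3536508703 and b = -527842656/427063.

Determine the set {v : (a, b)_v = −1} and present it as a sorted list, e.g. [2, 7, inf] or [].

[2, 11]

(a, b) ≡ (1309, -2618) mod (ℚ^×)²; places V = {2, 3, 7, 11, 13, 17, 19, ∞}.
(a,b)_17: α=1, u≡9; β=1, v≡8 (mod 17); (9|17)=+1, (8|17)=+1; sign (−1)^0·+1^1·+1^1 = +1.
(a,b)_11: α=5, u≡3; β=3, v≡4 (mod 11); (3|11)=+1, (4|11)=+1; sign (−1)^1·+1^3·+1^5 = -1.
(a,b)_2: α=6, β=5; u≡5, v≡3 (mod 8); ε(u)ε(v)=0·1, αω(v)=6·1, βω(u)=5·1; sum ≡ 1  ⇒  -1.
(a,b)_13: α=-4, u≡9; β=-2, v≡2 (mod 13); (9|13)=+1, (2|13)=-1; sign (−1)^0·+1^-2·-1^-4 = +1.
(a,b)_3: α=8, u≡1; β=6, v≡1 (mod 3); (1|3)=+1, (1|3)=+1; sign (−1)^0·+1^6·+1^8 = +1.
(a,b)_19: α=-2, u≡5; β=-2, v≡6 (mod 19); (5|19)=+1, (6|19)=+1; sign (−1)^0·+1^-2·+1^-2 = +1.
(a,b)_7: α=-3, u≡3; β=-1, v≡4 (mod 7); (3|7)=-1, (4|7)=+1; sign (−1)^1·-1^-1·+1^-3 = +1.
(a,b)_∞: sgn(1309)=+, sgn(-2618)=−, so +1.
Ram(1309, -2618) = {2, 11}; no ℚ_2-point on the conic.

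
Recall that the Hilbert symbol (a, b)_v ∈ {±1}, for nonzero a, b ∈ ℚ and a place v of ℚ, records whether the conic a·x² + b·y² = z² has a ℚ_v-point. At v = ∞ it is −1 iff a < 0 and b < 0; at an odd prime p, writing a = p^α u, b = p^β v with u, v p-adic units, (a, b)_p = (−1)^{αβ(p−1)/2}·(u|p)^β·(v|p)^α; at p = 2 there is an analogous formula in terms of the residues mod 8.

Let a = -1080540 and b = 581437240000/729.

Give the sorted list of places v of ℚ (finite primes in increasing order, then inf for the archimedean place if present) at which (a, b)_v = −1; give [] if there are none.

[23, 29, 31, 37]

Mod squares: a ≡ -3335, b ≡ 14535931. Check v ∈ {∞, 2, 3, 5, 19, 23, 29, 31, 37}.
v=31: a=31^0·(≡27), b=31^1·(≡24) mod 31; (27|31)=-1, (24|31)=-1; (−1)^{0·1·15}·(-1)^1·(-1)^0 = -1.
v=∞: -3335 < 0 and 14535931 > 0  ⇒  (a,b)_∞ = +1.
v=5: a=5^1·(≡2), b=5^4·(≡1) mod 5; (2|5)=-1, (1|5)=+1; (−1)^{1·4·2}·(-1)^4·(+1)^1 = +1.
v=3: a=3^4·(≡1), b=3^-6·(≡1) mod 3; (1|3)=+1, (1|3)=+1; (−1)^{4·-6·1}·(+1)^-6·(+1)^4 = +1.
v=37: a=37^0·(≡8), b=37^1·(≡21) mod 37; (8|37)=-1, (21|37)=+1; (−1)^{0·1·18}·(-1)^1·(+1)^0 = -1.
v=19: a=19^0·(≡9), b=19^1·(≡10) mod 19; (9|19)=+1, (10|19)=-1; (−1)^{0·1·9}·(+1)^1·(-1)^0 = +1.
v=2: v_2(a)=2, v_2(b)=6; units ≡ 1, 3 (mod 8); ε·ε+αω+βω = 0·1+2·1+6·0 ≡ 0  ⇒  (a,b)_2 = +1.
v=29: a=29^1·(≡5), b=29^1·(≡14) mod 29; (5|29)=+1, (14|29)=-1; (−1)^{1·1·14}·(+1)^1·(-1)^1 = -1.
v=23: a=23^1·(≡9), b=23^1·(≡2) mod 23; (9|23)=+1, (2|23)=+1; (−1)^{1·1·11}·(+1)^1·(+1)^1 = -1.
(-3335, 14535931 / ℚ) ramifies at {23, 29, 31, 37}: a division algebra.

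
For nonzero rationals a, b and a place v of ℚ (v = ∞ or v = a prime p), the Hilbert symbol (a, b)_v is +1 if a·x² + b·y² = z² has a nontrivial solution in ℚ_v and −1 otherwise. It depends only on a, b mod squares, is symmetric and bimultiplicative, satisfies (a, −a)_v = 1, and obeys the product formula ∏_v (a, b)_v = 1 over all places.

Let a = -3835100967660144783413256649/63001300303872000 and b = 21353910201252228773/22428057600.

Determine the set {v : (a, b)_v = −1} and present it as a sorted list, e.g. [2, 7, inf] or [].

[5, 31]

(a, b) ≡ (-75948605, 1517) mod (ℚ^×)²; places V = {2, 3, 5, 7, 13, 17, 19, 29, 31, 37, 41, ∞}.
(a,b)_13: α=0, u≡11; β=-2, v≡1 (mod 13); (11|13)=-1, (1|13)=+1; sign (−1)^0·-1^-2·+1^0 = +1.
(a,b)_41: α=1, u≡37; β=3, v≡36 (mod 41); (37|41)=+1, (36|41)=+1; sign (−1)^0·+1^3·+1^1 = +1.
(a,b)_31: α=3, u≡26; β=2, v≡23 (mod 31); (26|31)=-1, (23|31)=-1; sign (−1)^0·-1^2·-1^3 = -1.
(a,b)_5: α=-3, u≡1; β=-2, v≡2 (mod 5); (1|5)=+1, (2|5)=-1; sign (−1)^0·+1^-2·-1^-3 = -1.
(a,b)_29: α=-2, u≡26; β=0, v≡22 (mod 29); (26|29)=-1, (22|29)=+1; sign (−1)^0·-1^0·+1^-2 = +1.
(a,b)_17: α=11, u≡1; β=6, v≡8 (mod 17); (1|17)=+1, (8|17)=+1; sign (−1)^0·+1^6·+1^11 = +1.
(a,b)_7: α=-2, u≡2; β=0, v≡3 (mod 7); (2|7)=+1, (3|7)=-1; sign (−1)^0·+1^0·-1^-2 = +1.
(a,b)_2: α=-24, β=-16; u≡3, v≡5 (mod 8); ε(u)ε(v)=1·0, αω(v)=-24·1, βω(u)=-16·1; sum ≡ 0  ⇒  +1.
(a,b)_37: α=1, u≡9; β=1, v≡33 (mod 37); (9|37)=+1, (33|37)=+1; sign (−1)^0·+1^1·+1^1 = +1.
(a,b)_∞: sgn(-75948605)=−, sgn(1517)=+, so +1.
(a,b)_19: α=5, u≡9; β=2, v≡17 (mod 19); (9|19)=+1, (17|19)=+1; sign (−1)^0·+1^2·+1^5 = +1.
(a,b)_3: α=-6, u≡1; β=-4, v≡2 (mod 3); (1|3)=+1, (2|3)=-1; sign (−1)^0·+1^-4·-1^-6 = +1.
Ram(-75948605, 1517) = {5, 31}; no ℚ_5-point on the conic.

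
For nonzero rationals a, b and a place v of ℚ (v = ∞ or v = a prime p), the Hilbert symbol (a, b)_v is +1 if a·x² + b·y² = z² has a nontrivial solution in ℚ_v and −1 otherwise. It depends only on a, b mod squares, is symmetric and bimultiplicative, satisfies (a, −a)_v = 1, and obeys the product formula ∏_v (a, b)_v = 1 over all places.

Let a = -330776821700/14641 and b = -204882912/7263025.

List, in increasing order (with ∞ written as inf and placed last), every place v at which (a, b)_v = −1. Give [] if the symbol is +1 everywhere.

Mod squares: a ≡ -17, b ≡ -1422798. Check v ∈ {∞, 2, 3, 5, 7, 11, 13, 17, 29, 37}.
v=5: a=5^2·(≡2), b=5^-2·(≡3) mod 5; (2|5)=-1, (3|5)=-1; (−1)^{2·-2·2}·(-1)^-2·(-1)^2 = +1.
v=3: a=3^0·(≡1), b=3^3·(≡1) mod 3; (1|3)=+1, (1|3)=+1; (−1)^{0·3·1}·(+1)^3·(+1)^0 = +1.
v=11: a=11^-4·(≡5), b=11^-2·(≡7) mod 11; (5|11)=+1, (7|11)=-1; (−1)^{-4·-2·5}·(+1)^-2·(-1)^-4 = +1.
v=∞: -17 < 0 and -1422798 < 0  ⇒  (a,b)_∞ = -1.
v=17: a=17^1·(≡15), b=17^1·(≡6) mod 17; (15|17)=+1, (6|17)=-1; (−1)^{1·1·8}·(+1)^1·(-1)^1 = -1.
v=7: a=7^0·(≡1), b=7^-4·(≡4) mod 7; (1|7)=+1, (4|7)=+1; (−1)^{0·-4·3}·(+1)^-4·(+1)^0 = +1.
v=29: a=29^2·(≡10), b=29^1·(≡13) mod 29; (10|29)=-1, (13|29)=+1; (−1)^{2·1·14}·(-1)^1·(+1)^2 = -1.
v=13: a=13^2·(≡10), b=13^1·(≡9) mod 13; (10|13)=+1, (9|13)=+1; (−1)^{2·1·6}·(+1)^1·(+1)^2 = +1.
v=37: a=37^2·(≡18), b=37^1·(≡30) mod 37; (18|37)=-1, (30|37)=+1; (−1)^{2·1·18}·(-1)^1·(+1)^2 = -1.
v=2: v_2(a)=2, v_2(b)=5; units ≡ 7, 1 (mod 8); ε·ε+αω+βω = 1·0+2·0+5·0 ≡ 0  ⇒  (a,b)_2 = +1.
|Ram(-17, -1422798)| = 4, even; anisotropic at {17, 29, 37, ∞}.

[17, 29, 37, inf]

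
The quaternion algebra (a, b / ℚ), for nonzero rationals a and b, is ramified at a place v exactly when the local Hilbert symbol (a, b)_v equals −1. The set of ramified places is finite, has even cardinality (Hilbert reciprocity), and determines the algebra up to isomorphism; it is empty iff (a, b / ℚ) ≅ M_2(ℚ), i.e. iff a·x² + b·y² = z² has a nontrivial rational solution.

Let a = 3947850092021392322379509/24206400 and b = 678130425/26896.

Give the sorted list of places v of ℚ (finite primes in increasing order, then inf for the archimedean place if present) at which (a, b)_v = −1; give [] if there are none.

[7, 17]

(a, b) ≡ (111514781, 3013913) mod (ℚ^×)²; places V = {2, 3, 5, 7, 17, 19, 23, 31, 37, 41, 43, ∞}.
(a,b)_43: α=3, u≡39; β=1, v≡23 (mod 43); (39|43)=-1, (23|43)=+1; sign (−1)^1·-1^1·+1^3 = +1.
(a,b)_31: α=3, u≡15; β=1, v≡16 (mod 31); (15|31)=-1, (16|31)=+1; sign (−1)^1·-1^1·+1^3 = +1.
(a,b)_3: α=-2, u≡2; β=2, v≡2 (mod 3); (2|3)=-1, (2|3)=-1; sign (−1)^0·-1^2·-1^-2 = +1.
(a,b)_2: α=-6, β=-4; u≡5, v≡1 (mod 8); ε(u)ε(v)=0·0, αω(v)=-6·0, βω(u)=-4·1; sum ≡ 0  ⇒  +1.
(a,b)_37: α=1, u≡27; β=0, v≡33 (mod 37); (27|37)=+1, (33|37)=+1; sign (−1)^0·+1^0·+1^1 = +1.
(a,b)_5: α=-2, u≡4; β=2, v≡2 (mod 5); (4|5)=+1, (2|5)=-1; sign (−1)^0·+1^2·-1^-2 = +1.
(a,b)_∞: sgn(111514781)=+, sgn(3013913)=+, so +1.
(a,b)_17: α=3, u≡7; β=1, v≡9 (mod 17); (7|17)=-1, (9|17)=+1; sign (−1)^0·-1^1·+1^3 = -1.
(a,b)_41: α=-2, u≡34; β=-2, v≡14 (mod 41); (34|41)=-1, (14|41)=-1; sign (−1)^0·-1^-2·-1^-2 = +1.
(a,b)_19: α=5, u≡5; β=1, v≡8 (mod 19); (5|19)=+1, (8|19)=-1; sign (−1)^1·+1^1·-1^5 = +1.
(a,b)_7: α=1, u≡3; β=1, v≡5 (mod 7); (3|7)=-1, (5|7)=-1; sign (−1)^1·-1^1·-1^1 = -1.
(a,b)_23: α=2, u≡22; β=0, v≡9 (mod 23); (22|23)=-1, (9|23)=+1; sign (−1)^0·-1^0·+1^2 = +1.
(111514781, 3013913 / ℚ) ramifies at {7, 17}: a division algebra.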